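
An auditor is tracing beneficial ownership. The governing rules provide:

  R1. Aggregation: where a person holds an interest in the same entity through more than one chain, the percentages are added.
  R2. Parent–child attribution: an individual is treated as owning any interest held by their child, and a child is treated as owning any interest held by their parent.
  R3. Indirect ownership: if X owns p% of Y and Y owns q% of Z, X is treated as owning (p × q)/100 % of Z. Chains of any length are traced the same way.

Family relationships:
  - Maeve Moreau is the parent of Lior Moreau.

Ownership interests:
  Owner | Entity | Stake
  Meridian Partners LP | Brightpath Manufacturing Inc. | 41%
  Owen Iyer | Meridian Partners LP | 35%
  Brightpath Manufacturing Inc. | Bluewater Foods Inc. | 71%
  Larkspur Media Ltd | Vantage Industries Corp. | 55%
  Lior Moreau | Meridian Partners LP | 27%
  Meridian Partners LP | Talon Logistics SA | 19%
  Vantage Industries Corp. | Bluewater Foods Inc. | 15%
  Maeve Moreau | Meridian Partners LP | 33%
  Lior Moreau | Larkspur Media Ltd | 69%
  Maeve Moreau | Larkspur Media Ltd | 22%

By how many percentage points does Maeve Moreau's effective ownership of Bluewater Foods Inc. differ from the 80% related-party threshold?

55.0265

By parent–child attribution (R2), Maeve Moreau is treated as also owning Lior Moreau's interest in Meridian Partners LP, giving 33% + 27% = 60%.
By parent–child attribution (R2), Maeve Moreau is treated as also owning Lior Moreau's interest in Larkspur Media Ltd, giving 22% + 69% = 91%.
Chain via Meridian Partners LP → Brightpath Manufacturing Inc. (R3): 60% × 41% × 71% = 17.466% of Bluewater Foods Inc.
Chain via Larkspur Media Ltd → Vantage Industries Corp. (R3): 91% × 55% × 15% = 7.5075% of Bluewater Foods Inc.
Aggregating (R1): 17.466% + 7.5075% = 24.9735%.
24.9735% falls short of the 80% threshold by 55.0265 percentage points.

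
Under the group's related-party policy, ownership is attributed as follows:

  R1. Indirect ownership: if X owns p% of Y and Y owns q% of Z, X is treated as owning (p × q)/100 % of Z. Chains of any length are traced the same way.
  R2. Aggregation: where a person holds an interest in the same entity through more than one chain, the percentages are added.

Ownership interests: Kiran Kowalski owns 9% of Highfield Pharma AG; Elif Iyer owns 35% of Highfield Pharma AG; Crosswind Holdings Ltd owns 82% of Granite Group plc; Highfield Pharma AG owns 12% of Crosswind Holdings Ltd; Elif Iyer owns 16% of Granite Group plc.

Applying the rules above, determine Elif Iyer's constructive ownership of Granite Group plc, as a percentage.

Chain via Highfield Pharma AG → Crosswind Holdings Ltd (R1): 35% × 12% × 82% = 3.444% of Granite Group plc.
Direct interest in Granite Group plc: 16%.
Aggregating (R2): 3.444% + 16% = 19.444%.

19.444%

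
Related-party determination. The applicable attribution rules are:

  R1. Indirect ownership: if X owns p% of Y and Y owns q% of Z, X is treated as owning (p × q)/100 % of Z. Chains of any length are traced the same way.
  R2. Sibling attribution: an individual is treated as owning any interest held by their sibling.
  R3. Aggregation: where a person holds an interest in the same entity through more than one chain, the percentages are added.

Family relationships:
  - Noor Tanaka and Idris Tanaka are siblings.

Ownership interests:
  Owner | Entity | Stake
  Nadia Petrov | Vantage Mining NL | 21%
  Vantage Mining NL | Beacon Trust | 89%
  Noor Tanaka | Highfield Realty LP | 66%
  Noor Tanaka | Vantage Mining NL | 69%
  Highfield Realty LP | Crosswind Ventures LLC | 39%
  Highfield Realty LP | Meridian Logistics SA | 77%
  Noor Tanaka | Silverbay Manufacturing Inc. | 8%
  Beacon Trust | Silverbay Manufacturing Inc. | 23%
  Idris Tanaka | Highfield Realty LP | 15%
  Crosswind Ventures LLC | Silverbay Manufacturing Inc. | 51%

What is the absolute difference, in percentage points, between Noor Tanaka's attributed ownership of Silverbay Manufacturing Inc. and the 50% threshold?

By sibling attribution (R2), Noor Tanaka is treated as also owning Idris Tanaka's interest in Highfield Realty LP, giving 66% + 15% = 81%.
Chain via Vantage Mining NL → Beacon Trust (R1): 69% × 89% × 23% = 14.1243% of Silverbay Manufacturing Inc.
Chain via Highfield Realty LP → Crosswind Ventures LLC (R1): 81% × 39% × 51% = 16.1109% of Silverbay Manufacturing Inc.
Direct interest in Silverbay Manufacturing Inc: 8%.
Aggregating (R3): 14.1243% + 16.1109% + 8% = 38.2352%.
38.2352% falls short of the 50% threshold by 11.7648 percentage points.

11.7648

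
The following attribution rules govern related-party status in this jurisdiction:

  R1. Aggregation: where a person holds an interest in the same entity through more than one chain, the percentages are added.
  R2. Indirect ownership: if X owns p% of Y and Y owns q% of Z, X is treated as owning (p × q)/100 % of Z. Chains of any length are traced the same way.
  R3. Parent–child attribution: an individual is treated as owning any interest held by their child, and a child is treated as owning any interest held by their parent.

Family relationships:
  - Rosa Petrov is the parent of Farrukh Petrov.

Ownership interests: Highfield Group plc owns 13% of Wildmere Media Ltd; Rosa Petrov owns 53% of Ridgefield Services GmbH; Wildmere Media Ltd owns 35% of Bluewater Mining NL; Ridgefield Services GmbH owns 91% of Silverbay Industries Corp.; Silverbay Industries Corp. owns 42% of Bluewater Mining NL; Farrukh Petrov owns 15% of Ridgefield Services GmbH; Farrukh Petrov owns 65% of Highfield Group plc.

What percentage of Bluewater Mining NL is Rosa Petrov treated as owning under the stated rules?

By parent–child attribution (R3), Rosa Petrov is treated as also owning Farrukh Petrov's interest in Ridgefield Services GmbH, giving 53% + 15% = 68%.
By parent–child attribution (R3), Rosa Petrov is treated as owning Farrukh Petrov's 65% interest in Highfield Group plc.
Chain via Ridgefield Services GmbH → Silverbay Industries Corp. (R2): 68% × 91% × 42% = 25.9896% of Bluewater Mining NL.
Chain via Highfield Group plc → Wildmere Media Ltd (R2): 65% × 13% × 35% = 2.9575% of Bluewater Mining NL.
Aggregating (R1): 25.9896% + 2.9575% = 28.9471%.

28.9471%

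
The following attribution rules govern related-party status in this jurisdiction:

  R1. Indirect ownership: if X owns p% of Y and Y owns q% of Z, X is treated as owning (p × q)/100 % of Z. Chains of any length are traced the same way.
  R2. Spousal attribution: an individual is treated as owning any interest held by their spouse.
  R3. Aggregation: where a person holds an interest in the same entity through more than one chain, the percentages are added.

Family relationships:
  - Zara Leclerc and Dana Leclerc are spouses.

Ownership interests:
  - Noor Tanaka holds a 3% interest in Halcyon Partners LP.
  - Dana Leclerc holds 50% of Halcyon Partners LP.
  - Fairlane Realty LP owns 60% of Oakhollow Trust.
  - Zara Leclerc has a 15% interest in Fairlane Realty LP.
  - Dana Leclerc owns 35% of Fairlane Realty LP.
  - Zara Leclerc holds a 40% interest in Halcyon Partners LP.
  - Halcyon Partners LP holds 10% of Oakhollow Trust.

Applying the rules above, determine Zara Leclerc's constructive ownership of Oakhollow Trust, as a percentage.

39%

By spousal attribution (R2), Zara Leclerc is treated as also owning Dana Leclerc's interest in Halcyon Partners LP, giving 40% + 50% = 90%.
By spousal attribution (R2), Zara Leclerc is treated as also owning Dana Leclerc's interest in Fairlane Realty LP, giving 15% + 35% = 50%.
Chain via Halcyon Partners LP (R1): 90% × 10% = 9% of Oakhollow Trust.
Chain via Fairlane Realty LP (R1): 50% × 60% = 30% of Oakhollow Trust.
Aggregating (R3): 9% + 30% = 39%.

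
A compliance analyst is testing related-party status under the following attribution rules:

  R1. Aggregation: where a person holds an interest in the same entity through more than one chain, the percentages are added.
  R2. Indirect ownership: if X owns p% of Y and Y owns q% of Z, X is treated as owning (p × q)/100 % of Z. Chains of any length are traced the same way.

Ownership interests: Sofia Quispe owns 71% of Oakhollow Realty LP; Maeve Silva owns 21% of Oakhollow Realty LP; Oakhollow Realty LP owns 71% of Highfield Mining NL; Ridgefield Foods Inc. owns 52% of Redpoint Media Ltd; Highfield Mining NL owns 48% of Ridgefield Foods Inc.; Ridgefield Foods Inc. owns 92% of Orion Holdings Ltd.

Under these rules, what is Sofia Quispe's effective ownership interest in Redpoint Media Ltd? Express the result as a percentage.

Chain via Oakhollow Realty LP → Highfield Mining NL → Ridgefield Foods Inc. (R2): 71% × 71% × 48% × 52% = 12.582336% of Redpoint Media Ltd.

12.582336%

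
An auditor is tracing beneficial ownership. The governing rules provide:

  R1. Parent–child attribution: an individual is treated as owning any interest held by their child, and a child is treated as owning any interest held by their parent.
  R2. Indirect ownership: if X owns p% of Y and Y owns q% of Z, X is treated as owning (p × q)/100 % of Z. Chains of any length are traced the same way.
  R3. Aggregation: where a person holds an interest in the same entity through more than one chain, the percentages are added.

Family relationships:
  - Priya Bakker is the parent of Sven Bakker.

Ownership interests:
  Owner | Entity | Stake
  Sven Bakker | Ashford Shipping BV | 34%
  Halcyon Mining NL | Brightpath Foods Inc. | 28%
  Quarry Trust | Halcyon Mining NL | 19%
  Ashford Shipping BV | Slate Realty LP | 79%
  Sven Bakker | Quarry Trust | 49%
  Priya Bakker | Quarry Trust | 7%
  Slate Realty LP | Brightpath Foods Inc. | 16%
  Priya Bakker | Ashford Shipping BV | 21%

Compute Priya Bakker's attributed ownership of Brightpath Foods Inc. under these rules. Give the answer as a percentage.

9.9312%

By parent–child attribution (R1), Priya Bakker is treated as also owning Sven Bakker's interest in Ashford Shipping BV, giving 21% + 34% = 55%.
By parent–child attribution (R1), Priya Bakker is treated as also owning Sven Bakker's interest in Quarry Trust, giving 7% + 49% = 56%.
Chain via Ashford Shipping BV → Slate Realty LP (R2): 55% × 79% × 16% = 6.952% of Brightpath Foods Inc.
Chain via Quarry Trust → Halcyon Mining NL (R2): 56% × 19% × 28% = 2.9792% of Brightpath Foods Inc.
Aggregating (R3): 6.952% + 2.9792% = 9.9312%.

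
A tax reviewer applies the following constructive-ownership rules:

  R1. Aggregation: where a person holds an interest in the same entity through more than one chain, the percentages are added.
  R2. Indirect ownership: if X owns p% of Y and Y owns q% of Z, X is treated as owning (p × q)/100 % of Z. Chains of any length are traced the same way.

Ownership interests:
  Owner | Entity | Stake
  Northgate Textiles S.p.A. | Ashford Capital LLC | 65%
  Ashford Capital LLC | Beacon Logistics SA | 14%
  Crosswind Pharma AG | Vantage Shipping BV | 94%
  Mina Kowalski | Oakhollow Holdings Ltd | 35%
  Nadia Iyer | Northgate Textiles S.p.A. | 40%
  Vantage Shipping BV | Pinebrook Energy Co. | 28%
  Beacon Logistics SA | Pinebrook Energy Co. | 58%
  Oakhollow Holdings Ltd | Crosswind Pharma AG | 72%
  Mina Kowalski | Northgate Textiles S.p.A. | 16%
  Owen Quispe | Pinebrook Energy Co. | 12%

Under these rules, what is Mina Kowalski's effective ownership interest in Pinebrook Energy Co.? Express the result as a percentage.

7.47712%

Chain via Northgate Textiles S.p.A. → Ashford Capital LLC → Beacon Logistics SA (R2): 16% × 65% × 14% × 58% = 0.84448% of Pinebrook Energy Co.
Chain via Oakhollow Holdings Ltd → Crosswind Pharma AG → Vantage Shipping BV (R2): 35% × 72% × 94% × 28% = 6.63264% of Pinebrook Energy Co.
Aggregating (R1): 0.84448% + 6.63264% = 7.47712%.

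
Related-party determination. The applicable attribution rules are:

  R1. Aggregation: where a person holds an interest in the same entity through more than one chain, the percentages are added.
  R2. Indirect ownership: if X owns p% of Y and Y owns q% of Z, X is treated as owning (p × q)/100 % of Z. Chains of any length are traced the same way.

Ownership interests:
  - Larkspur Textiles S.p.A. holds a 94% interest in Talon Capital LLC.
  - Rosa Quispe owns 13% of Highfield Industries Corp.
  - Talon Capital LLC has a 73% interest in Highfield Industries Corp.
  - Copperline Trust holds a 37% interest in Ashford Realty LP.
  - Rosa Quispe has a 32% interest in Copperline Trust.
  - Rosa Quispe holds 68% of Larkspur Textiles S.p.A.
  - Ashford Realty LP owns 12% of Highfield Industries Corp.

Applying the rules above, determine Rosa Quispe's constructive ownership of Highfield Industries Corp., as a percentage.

61.0824%

Chain via Larkspur Textiles S.p.A. → Talon Capital LLC (R2): 68% × 94% × 73% = 46.6616% of Highfield Industries Corp.
Chain via Copperline Trust → Ashford Realty LP (R2): 32% × 37% × 12% = 1.4208% of Highfield Industries Corp.
Direct interest in Highfield Industries Corp: 13%.
Aggregating (R1): 46.6616% + 1.4208% + 13% = 61.0824%.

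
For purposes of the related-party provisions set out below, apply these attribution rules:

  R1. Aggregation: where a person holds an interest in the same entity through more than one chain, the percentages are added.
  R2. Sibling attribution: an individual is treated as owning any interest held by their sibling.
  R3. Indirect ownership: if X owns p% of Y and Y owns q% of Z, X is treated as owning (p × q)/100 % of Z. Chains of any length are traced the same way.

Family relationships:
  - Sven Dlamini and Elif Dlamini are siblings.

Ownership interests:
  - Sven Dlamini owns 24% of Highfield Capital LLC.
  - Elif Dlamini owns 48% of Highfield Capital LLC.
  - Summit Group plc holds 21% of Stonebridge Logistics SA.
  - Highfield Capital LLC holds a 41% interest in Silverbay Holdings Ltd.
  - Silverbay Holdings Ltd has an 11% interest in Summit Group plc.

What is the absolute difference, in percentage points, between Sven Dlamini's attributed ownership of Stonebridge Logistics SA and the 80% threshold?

79.318088

By sibling attribution (R2), Sven Dlamini is treated as also owning Elif Dlamini's interest in Highfield Capital LLC, giving 24% + 48% = 72%.
Chain via Highfield Capital LLC → Silverbay Holdings Ltd → Summit Group plc (R3): 72% × 41% × 11% × 21% = 0.681912% of Stonebridge Logistics SA.
0.681912% falls short of the 80% threshold by 79.318088 percentage points.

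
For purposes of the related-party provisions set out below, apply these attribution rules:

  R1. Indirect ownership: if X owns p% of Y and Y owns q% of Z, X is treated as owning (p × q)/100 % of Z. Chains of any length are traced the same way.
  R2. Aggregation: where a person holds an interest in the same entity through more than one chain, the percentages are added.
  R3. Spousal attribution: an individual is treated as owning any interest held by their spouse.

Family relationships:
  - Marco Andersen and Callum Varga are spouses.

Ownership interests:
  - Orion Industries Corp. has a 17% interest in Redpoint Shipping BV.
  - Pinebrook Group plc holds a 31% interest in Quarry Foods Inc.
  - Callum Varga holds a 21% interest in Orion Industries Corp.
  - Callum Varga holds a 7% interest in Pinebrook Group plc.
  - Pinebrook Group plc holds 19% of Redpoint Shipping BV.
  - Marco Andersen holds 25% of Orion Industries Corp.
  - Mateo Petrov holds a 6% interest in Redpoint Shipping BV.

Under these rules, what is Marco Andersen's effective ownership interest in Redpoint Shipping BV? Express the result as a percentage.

9.15%

By spousal attribution (R3), Marco Andersen is treated as also owning Callum Varga's interest in Orion Industries Corp, giving 25% + 21% = 46%.
By spousal attribution (R3), Marco Andersen is treated as owning Callum Varga's 7% interest in Pinebrook Group plc.
Chain via Orion Industries Corp. (R1): 46% × 17% = 7.82% of Redpoint Shipping BV.
Chain via Pinebrook Group plc (R1): 7% × 19% = 1.33% of Redpoint Shipping BV.
Aggregating (R2): 7.82% + 1.33% = 9.15%.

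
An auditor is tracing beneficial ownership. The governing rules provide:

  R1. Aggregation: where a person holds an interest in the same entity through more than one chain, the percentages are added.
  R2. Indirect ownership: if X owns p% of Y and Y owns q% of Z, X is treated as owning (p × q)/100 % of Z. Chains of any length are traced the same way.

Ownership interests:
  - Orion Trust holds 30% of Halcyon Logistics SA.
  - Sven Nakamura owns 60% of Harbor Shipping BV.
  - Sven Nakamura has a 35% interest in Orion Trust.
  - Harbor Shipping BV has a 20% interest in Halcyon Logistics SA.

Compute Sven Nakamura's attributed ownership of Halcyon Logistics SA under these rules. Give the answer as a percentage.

22.5%

Chain via Harbor Shipping BV (R2): 60% × 20% = 12% of Halcyon Logistics SA.
Chain via Orion Trust (R2): 35% × 30% = 10.5% of Halcyon Logistics SA.
Aggregating (R1): 12% + 10.5% = 22.5%.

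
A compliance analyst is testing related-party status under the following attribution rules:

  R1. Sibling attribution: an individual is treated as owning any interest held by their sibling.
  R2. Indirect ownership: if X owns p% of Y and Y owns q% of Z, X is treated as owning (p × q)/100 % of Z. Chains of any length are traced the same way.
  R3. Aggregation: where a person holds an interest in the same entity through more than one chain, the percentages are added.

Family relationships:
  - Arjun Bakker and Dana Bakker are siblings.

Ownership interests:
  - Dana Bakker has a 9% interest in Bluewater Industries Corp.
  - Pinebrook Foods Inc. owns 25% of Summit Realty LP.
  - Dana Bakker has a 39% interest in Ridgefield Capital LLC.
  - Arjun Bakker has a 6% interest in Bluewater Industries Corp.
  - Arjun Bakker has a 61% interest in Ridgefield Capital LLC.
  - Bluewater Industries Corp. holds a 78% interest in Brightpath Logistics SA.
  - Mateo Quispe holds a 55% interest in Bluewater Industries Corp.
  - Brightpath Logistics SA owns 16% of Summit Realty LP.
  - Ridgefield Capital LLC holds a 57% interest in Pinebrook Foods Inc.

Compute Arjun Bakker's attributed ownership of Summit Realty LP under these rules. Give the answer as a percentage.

16.122%

By sibling attribution (R1), Arjun Bakker is treated as also owning Dana Bakker's interest in Bluewater Industries Corp, giving 6% + 9% = 15%.
By sibling attribution (R1), Arjun Bakker is treated as also owning Dana Bakker's interest in Ridgefield Capital LLC, giving 61% + 39% = 100%.
Chain via Bluewater Industries Corp. → Brightpath Logistics SA (R2): 15% × 78% × 16% = 1.872% of Summit Realty LP.
Chain via Ridgefield Capital LLC → Pinebrook Foods Inc. (R2): 100% × 57% × 25% = 14.25% of Summit Realty LP.
Aggregating (R3): 1.872% + 14.25% = 16.122%.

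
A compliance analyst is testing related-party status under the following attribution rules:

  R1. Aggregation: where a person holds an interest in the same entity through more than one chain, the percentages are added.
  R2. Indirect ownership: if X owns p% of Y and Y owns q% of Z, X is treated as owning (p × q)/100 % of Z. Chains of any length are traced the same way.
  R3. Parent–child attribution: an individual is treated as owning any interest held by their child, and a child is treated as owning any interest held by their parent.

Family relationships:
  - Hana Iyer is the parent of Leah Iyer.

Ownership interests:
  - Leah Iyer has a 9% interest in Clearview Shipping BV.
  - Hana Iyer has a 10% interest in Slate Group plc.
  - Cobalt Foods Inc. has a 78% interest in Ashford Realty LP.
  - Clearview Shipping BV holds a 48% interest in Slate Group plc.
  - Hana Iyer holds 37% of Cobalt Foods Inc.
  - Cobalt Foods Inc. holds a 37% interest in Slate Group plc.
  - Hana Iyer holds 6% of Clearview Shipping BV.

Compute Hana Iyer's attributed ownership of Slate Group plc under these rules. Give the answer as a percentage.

By parent–child attribution (R3), Hana Iyer is treated as also owning Leah Iyer's interest in Clearview Shipping BV, giving 6% + 9% = 15%.
Chain via Clearview Shipping BV (R2): 15% × 48% = 7.2% of Slate Group plc.
Chain via Cobalt Foods Inc. (R2): 37% × 37% = 13.69% of Slate Group plc.
Direct interest in Slate Group plc: 10%.
Aggregating (R1): 7.2% + 13.69% + 10% = 30.89%.

30.89%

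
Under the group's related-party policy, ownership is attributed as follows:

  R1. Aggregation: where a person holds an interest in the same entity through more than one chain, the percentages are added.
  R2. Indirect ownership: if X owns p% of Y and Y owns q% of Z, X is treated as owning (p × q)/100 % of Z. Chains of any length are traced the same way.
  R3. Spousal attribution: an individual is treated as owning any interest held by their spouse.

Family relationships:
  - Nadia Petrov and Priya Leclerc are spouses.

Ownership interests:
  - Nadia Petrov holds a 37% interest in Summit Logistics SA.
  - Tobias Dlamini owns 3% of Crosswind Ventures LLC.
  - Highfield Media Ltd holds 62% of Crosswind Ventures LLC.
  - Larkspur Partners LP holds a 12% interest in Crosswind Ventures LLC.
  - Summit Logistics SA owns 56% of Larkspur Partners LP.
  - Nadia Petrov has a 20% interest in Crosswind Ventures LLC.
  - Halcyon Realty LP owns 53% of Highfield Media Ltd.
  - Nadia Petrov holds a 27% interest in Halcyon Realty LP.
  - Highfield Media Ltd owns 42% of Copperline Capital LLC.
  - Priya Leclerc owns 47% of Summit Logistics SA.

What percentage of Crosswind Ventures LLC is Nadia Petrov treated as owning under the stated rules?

By spousal attribution (R3), Nadia Petrov is treated as also owning Priya Leclerc's interest in Summit Logistics SA, giving 37% + 47% = 84%.
Chain via Summit Logistics SA → Larkspur Partners LP (R2): 84% × 56% × 12% = 5.6448% of Crosswind Ventures LLC.
Chain via Halcyon Realty LP → Highfield Media Ltd (R2): 27% × 53% × 62% = 8.8722% of Crosswind Ventures LLC.
Direct interest in Crosswind Ventures LLC: 20%.
Aggregating (R1): 5.6448% + 8.8722% + 20% = 34.517%.

34.517%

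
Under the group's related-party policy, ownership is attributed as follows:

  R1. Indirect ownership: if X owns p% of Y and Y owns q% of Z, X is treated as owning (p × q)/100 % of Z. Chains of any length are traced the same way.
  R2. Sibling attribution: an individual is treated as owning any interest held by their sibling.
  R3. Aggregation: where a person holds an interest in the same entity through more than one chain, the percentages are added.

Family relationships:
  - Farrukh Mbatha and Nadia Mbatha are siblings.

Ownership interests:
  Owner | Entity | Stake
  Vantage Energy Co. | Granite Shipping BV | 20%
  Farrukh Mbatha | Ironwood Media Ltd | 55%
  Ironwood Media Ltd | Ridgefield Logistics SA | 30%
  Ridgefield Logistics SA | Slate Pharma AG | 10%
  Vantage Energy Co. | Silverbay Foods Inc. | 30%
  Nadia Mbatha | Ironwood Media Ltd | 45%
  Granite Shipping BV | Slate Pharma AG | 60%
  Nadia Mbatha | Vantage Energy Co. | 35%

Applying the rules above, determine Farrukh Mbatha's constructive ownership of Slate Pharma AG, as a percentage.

7.2%

By sibling attribution (R2), Farrukh Mbatha is treated as also owning Nadia Mbatha's interest in Ironwood Media Ltd, giving 55% + 45% = 100%.
By sibling attribution (R2), Farrukh Mbatha is treated as owning Nadia Mbatha's 35% interest in Vantage Energy Co.
Chain via Ironwood Media Ltd → Ridgefield Logistics SA (R1): 100% × 30% × 10% = 3% of Slate Pharma AG.
Chain via Vantage Energy Co. → Granite Shipping BV (R1): 35% × 20% × 60% = 4.2% of Slate Pharma AG.
Aggregating (R3): 3% + 4.2% = 7.2%.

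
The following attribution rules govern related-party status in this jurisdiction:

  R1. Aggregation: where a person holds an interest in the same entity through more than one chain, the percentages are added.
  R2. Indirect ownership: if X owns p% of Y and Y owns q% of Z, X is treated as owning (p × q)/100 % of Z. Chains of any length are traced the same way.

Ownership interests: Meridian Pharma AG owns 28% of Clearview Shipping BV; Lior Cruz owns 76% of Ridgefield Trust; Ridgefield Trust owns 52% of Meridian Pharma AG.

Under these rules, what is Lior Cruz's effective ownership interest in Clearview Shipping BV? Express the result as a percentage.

Chain via Ridgefield Trust → Meridian Pharma AG (R2): 76% × 52% × 28% = 11.0656% of Clearview Shipping BV.

11.0656%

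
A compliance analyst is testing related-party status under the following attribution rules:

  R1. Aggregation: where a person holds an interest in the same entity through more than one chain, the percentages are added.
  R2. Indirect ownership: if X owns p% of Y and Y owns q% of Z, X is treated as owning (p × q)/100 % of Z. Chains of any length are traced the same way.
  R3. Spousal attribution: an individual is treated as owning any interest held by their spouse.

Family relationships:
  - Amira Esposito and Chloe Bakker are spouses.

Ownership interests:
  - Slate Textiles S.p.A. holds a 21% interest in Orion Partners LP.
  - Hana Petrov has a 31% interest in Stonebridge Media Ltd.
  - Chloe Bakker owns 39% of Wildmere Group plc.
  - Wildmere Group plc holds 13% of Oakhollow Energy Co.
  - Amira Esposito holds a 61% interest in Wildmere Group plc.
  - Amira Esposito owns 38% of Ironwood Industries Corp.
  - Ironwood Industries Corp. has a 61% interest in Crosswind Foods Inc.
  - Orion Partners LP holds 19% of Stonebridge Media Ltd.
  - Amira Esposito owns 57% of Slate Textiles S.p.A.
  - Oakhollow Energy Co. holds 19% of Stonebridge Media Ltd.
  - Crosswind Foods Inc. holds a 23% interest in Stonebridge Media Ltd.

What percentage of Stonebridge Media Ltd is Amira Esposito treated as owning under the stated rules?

10.0757%

By spousal attribution (R3), Amira Esposito is treated as also owning Chloe Bakker's interest in Wildmere Group plc, giving 61% + 39% = 100%.
Chain via Wildmere Group plc → Oakhollow Energy Co. (R2): 100% × 13% × 19% = 2.47% of Stonebridge Media Ltd.
Chain via Ironwood Industries Corp. → Crosswind Foods Inc. (R2): 38% × 61% × 23% = 5.3314% of Stonebridge Media Ltd.
Chain via Slate Textiles S.p.A. → Orion Partners LP (R2): 57% × 21% × 19% = 2.2743% of Stonebridge Media Ltd.
Aggregating (R1): 2.47% + 5.3314% + 2.2743% = 10.0757%.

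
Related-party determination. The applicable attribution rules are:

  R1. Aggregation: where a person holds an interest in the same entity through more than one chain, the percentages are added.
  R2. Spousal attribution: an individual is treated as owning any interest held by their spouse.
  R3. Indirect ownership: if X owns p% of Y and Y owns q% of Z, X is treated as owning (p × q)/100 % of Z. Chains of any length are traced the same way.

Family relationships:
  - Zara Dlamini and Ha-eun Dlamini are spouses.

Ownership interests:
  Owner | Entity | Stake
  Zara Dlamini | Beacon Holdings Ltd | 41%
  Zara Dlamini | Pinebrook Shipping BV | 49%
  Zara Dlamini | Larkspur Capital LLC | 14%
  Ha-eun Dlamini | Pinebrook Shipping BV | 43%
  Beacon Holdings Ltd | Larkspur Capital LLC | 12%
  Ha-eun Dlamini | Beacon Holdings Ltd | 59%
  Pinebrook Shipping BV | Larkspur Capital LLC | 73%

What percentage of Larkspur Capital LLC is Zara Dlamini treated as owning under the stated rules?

93.16%

By spousal attribution (R2), Zara Dlamini is treated as also owning Ha-eun Dlamini's interest in Beacon Holdings Ltd, giving 41% + 59% = 100%.
By spousal attribution (R2), Zara Dlamini is treated as also owning Ha-eun Dlamini's interest in Pinebrook Shipping BV, giving 49% + 43% = 92%.
Chain via Beacon Holdings Ltd (R3): 100% × 12% = 12% of Larkspur Capital LLC.
Chain via Pinebrook Shipping BV (R3): 92% × 73% = 67.16% of Larkspur Capital LLC.
Direct interest in Larkspur Capital LLC: 14%.
Aggregating (R1): 12% + 67.16% + 14% = 93.16%.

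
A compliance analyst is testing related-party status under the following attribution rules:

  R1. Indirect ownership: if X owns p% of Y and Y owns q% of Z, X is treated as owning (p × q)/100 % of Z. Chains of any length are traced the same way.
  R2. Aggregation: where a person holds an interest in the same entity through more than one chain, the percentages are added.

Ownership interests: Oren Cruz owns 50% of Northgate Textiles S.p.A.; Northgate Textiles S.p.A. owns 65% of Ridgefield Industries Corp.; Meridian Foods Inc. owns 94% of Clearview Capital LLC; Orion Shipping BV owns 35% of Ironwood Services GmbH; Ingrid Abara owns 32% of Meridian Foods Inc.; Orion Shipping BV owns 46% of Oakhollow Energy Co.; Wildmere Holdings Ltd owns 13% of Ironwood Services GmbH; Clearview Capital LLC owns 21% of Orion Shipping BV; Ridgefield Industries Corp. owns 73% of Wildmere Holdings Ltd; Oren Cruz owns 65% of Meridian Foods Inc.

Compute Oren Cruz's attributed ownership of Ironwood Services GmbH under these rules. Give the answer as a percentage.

7.5751%

Chain via Northgate Textiles S.p.A. → Ridgefield Industries Corp. → Wildmere Holdings Ltd (R1): 50% × 65% × 73% × 13% = 3.08425% of Ironwood Services GmbH.
Chain via Meridian Foods Inc. → Clearview Capital LLC → Orion Shipping BV (R1): 65% × 94% × 21% × 35% = 4.49085% of Ironwood Services GmbH.
Aggregating (R2): 3.08425% + 4.49085% = 7.5751%.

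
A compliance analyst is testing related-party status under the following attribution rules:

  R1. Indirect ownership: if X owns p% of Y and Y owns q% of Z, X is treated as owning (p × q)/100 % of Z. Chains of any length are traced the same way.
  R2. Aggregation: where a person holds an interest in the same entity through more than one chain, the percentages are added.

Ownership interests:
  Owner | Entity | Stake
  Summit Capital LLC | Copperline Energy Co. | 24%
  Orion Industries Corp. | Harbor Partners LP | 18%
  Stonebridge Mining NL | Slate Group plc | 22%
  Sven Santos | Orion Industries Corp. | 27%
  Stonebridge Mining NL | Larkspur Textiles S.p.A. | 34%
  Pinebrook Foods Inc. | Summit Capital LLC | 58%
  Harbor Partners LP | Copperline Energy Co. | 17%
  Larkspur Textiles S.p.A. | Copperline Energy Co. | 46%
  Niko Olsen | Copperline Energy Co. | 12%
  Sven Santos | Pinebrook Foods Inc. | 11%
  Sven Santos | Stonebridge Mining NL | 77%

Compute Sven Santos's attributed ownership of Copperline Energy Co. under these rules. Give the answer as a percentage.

Chain via Pinebrook Foods Inc. → Summit Capital LLC (R1): 11% × 58% × 24% = 1.5312% of Copperline Energy Co.
Chain via Stonebridge Mining NL → Larkspur Textiles S.p.A. (R1): 77% × 34% × 46% = 12.0428% of Copperline Energy Co.
Chain via Orion Industries Corp. → Harbor Partners LP (R1): 27% × 18% × 17% = 0.8262% of Copperline Energy Co.
Aggregating (R2): 1.5312% + 12.0428% + 0.8262% = 14.4002%.

14.4002%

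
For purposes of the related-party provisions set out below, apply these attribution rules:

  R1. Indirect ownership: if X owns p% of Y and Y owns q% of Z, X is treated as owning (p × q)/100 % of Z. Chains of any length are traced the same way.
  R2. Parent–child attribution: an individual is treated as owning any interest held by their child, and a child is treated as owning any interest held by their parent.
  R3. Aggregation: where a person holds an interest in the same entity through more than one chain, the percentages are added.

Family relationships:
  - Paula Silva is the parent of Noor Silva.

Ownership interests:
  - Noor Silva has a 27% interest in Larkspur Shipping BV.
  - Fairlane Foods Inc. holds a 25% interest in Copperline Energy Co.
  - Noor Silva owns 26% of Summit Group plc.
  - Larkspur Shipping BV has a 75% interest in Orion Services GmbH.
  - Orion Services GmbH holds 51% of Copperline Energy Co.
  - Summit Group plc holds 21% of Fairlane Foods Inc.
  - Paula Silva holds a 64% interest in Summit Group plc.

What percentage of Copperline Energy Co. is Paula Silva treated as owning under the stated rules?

By parent–child attribution (R2), Paula Silva is treated as also owning Noor Silva's interest in Summit Group plc, giving 64% + 26% = 90%.
By parent–child attribution (R2), Paula Silva is treated as owning Noor Silva's 27% interest in Larkspur Shipping BV.
Chain via Summit Group plc → Fairlane Foods Inc. (R1): 90% × 21% × 25% = 4.725% of Copperline Energy Co.
Chain via Larkspur Shipping BV → Orion Services GmbH (R1): 27% × 75% × 51% = 10.3275% of Copperline Energy Co.
Aggregating (R3): 4.725% + 10.3275% = 15.0525%.

15.0525%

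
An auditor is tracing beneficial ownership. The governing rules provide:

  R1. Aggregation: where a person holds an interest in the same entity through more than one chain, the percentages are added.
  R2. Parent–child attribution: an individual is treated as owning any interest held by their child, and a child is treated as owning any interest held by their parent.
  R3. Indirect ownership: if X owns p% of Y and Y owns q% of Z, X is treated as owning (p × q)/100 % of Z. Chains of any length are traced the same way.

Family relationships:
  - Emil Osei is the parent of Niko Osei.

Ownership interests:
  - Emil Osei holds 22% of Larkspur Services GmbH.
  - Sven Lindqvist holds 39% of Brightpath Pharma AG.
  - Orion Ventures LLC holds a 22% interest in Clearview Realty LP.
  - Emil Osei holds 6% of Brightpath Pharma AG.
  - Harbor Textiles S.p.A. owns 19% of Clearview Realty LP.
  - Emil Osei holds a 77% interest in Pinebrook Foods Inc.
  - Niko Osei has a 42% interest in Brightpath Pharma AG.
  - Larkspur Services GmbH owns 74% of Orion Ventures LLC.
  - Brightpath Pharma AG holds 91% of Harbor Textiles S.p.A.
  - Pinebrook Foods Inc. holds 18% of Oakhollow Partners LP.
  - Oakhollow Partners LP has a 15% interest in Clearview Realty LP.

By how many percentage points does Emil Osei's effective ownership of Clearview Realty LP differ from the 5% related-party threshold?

8.9598

By parent–child attribution (R2), Emil Osei is treated as also owning Niko Osei's interest in Brightpath Pharma AG, giving 6% + 42% = 48%.
Chain via Larkspur Services GmbH → Orion Ventures LLC (R3): 22% × 74% × 22% = 3.5816% of Clearview Realty LP.
Chain via Pinebrook Foods Inc. → Oakhollow Partners LP (R3): 77% × 18% × 15% = 2.079% of Clearview Realty LP.
Chain via Brightpath Pharma AG → Harbor Textiles S.p.A. (R3): 48% × 91% × 19% = 8.2992% of Clearview Realty LP.
Aggregating (R1): 3.5816% + 2.079% + 8.2992% = 13.9598%.
13.9598% exceeds the 5% threshold by 8.9598 percentage points.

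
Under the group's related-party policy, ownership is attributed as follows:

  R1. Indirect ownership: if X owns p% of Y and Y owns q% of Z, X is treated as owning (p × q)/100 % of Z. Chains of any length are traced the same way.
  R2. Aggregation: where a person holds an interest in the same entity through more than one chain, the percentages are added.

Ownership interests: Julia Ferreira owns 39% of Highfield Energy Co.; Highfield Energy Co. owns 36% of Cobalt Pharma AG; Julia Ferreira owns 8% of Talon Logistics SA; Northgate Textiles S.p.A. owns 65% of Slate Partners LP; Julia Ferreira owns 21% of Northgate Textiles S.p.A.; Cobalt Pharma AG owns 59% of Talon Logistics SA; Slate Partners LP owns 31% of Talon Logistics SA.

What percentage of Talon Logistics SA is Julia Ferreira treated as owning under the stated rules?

Chain via Northgate Textiles S.p.A. → Slate Partners LP (R1): 21% × 65% × 31% = 4.2315% of Talon Logistics SA.
Chain via Highfield Energy Co. → Cobalt Pharma AG (R1): 39% × 36% × 59% = 8.2836% of Talon Logistics SA.
Direct interest in Talon Logistics SA: 8%.
Aggregating (R2): 4.2315% + 8.2836% + 8% = 20.5151%.

20.5151%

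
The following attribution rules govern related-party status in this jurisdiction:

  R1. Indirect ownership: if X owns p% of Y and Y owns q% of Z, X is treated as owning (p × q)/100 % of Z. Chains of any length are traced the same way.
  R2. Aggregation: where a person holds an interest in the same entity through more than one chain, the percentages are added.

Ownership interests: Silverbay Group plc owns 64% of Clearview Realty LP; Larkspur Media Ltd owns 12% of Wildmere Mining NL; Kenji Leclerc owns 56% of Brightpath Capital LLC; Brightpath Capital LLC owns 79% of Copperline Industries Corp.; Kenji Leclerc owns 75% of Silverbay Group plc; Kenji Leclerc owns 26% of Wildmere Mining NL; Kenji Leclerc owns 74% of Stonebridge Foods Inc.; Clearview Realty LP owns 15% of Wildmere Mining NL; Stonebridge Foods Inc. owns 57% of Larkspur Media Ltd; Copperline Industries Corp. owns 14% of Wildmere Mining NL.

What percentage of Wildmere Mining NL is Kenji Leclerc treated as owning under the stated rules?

44.4552%

Chain via Silverbay Group plc → Clearview Realty LP (R1): 75% × 64% × 15% = 7.2% of Wildmere Mining NL.
Chain via Stonebridge Foods Inc. → Larkspur Media Ltd (R1): 74% × 57% × 12% = 5.0616% of Wildmere Mining NL.
Chain via Brightpath Capital LLC → Copperline Industries Corp. (R1): 56% × 79% × 14% = 6.1936% of Wildmere Mining NL.
Direct interest in Wildmere Mining NL: 26%.
Aggregating (R2): 7.2% + 5.0616% + 6.1936% + 26% = 44.4552%.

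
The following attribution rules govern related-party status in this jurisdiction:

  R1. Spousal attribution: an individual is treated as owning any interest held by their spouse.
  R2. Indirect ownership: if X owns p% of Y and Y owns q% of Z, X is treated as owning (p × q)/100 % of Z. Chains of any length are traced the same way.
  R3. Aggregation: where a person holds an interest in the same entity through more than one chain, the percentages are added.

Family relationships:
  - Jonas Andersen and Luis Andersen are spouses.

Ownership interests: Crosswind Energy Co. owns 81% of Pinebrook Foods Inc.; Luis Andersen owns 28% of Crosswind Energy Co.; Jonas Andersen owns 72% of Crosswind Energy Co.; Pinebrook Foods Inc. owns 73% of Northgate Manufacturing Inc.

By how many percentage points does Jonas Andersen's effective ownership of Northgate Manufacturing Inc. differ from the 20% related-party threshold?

By spousal attribution (R1), Jonas Andersen is treated as also owning Luis Andersen's interest in Crosswind Energy Co, giving 72% + 28% = 100%.
Chain via Crosswind Energy Co. → Pinebrook Foods Inc. (R2): 100% × 81% × 73% = 59.13% of Northgate Manufacturing Inc.
59.13% exceeds the 20% threshold by 39.13 percentage points.

39.13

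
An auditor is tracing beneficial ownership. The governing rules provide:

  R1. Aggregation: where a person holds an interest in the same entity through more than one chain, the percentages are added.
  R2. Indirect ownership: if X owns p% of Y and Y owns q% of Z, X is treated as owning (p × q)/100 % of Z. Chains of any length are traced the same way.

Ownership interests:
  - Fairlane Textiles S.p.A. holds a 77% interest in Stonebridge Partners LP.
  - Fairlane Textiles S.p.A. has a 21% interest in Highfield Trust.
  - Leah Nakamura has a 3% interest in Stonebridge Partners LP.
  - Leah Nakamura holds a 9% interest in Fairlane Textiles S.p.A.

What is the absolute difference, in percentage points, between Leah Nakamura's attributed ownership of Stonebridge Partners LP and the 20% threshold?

Chain via Fairlane Textiles S.p.A. (R2): 9% × 77% = 6.93% of Stonebridge Partners LP.
Direct interest in Stonebridge Partners LP: 3%.
Aggregating (R1): 6.93% + 3% = 9.93%.
9.93% falls short of the 20% threshold by 10.07 percentage points.

10.07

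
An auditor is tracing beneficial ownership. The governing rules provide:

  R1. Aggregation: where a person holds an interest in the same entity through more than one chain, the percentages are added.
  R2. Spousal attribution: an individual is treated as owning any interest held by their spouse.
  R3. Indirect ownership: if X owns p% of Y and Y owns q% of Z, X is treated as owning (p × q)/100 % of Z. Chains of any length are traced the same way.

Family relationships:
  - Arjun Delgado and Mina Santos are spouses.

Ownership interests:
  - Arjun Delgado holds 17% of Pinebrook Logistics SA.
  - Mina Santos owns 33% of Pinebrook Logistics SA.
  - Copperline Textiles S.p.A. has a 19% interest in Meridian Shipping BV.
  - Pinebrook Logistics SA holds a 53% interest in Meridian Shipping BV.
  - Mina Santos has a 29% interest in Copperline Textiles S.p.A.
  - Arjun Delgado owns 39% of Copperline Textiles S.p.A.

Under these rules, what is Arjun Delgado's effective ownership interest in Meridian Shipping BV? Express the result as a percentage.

39.42%

By spousal attribution (R2), Arjun Delgado is treated as also owning Mina Santos's interest in Copperline Textiles S.p.A, giving 39% + 29% = 68%.
By spousal attribution (R2), Arjun Delgado is treated as also owning Mina Santos's interest in Pinebrook Logistics SA, giving 17% + 33% = 50%.
Chain via Copperline Textiles S.p.A. (R3): 68% × 19% = 12.92% of Meridian Shipping BV.
Chain via Pinebrook Logistics SA (R3): 50% × 53% = 26.5% of Meridian Shipping BV.
Aggregating (R1): 12.92% + 26.5% = 39.42%.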